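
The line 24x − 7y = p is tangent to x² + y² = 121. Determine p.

The line touches the circle iff its distance from (0, 0) is 11:
|24·0 − 7·0 − p| / √625 = 11
|p| = 11·25, so p = 275 or p = −275.

p = −275 or p = 275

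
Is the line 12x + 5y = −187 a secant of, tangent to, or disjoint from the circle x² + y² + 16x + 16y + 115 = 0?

d² = (12·(−8) + 5·(−8) − (−187))²/169 = 2601/169; r² = 13.
Since d² > r², the line lies outside the circle.

disjoint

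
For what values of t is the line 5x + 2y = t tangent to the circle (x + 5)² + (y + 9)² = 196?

Tangency holds when the distance from the centre (−5, −9) to the line equals the radius 14:
|5·(−5) + 2·(−9) − t| / √29 = 14
|t − (−43)| = 14√29.

t = −43 ± 14√29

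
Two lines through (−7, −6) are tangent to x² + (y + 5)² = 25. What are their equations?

4x − 3y = −10 and 3x + 4y = −45

Let a tangent through (−7, −6) have slope m. Its distance from (0, −5) must equal 5:
[m·(7) − (1)]² = 25(m² + 1)
12m² − 7m − 12 = 0, so m = 4/3 or m = −3/4.
Through (−7, −6) these give 4x − 3y = −10 and 3x + 4y = −45.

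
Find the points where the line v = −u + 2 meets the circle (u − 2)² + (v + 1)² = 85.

From the line, v = −u + 2. Substituting:
2u² − 10u − 72 = 0  ⟹  u² − 5u − 36 = 0
u = 9 or u = −4, giving (9, −7) and (−4, 6).

(−4, 6) and (9, −7)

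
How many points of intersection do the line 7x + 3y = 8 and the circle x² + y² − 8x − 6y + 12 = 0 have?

d² = (7·4 + 3·3 − (8))²/58 = 29/2; r² = 13.
Since d² > r², the line lies outside the circle.

0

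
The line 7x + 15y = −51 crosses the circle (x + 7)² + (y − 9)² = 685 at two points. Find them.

(−33, 12) and (12, −9)

From the line, y = (−51 − 7x)/15. Substituting:
274x² + 5754x − 108504 = 0  ⟹  x² + 21x − 396 = 0
x = 12 or x = −33, giving (12, −9) and (−33, 12).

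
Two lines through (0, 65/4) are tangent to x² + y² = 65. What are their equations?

7x + 4y = 65 and 7x − 4y = −65

Write the tangent as mx − y + (65/4 − m·(0)) = 0 and set its distance from the centre to √65:
[m·(0) − (−65/4)]² = 65(m² + 1)
16m² − 49 = 0, so m = −7/4 or m = 7/4.
With m = −7/4: 7x + 4y = 65. With m = 7/4: 7x − 4y = −65.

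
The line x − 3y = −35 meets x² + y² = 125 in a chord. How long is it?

Centre (0, 0), r² = 125. Perpendicular distance d from centre to line = |35| / √10 = 35/√10.
Half the chord is √(r² − d²) = √(5/2), so the full chord is √10.

√10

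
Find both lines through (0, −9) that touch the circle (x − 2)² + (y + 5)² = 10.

Let a tangent through (0, −9) have slope m. Its distance from (2, −5) must equal √10:
(2m − (4))² = 10(m² + 1)
3m² + 8m − 3 = 0, so m = −3 or m = 1/3.
With m = −3: 3x + y = −9. With m = 1/3: x − 3y = 27.

3x + y = −9 and x − 3y = 27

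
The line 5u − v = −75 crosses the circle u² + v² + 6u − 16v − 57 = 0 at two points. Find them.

Substitute v = 5u + 75:
26u² + 676u + 4368 = 0  ⟹  u² + 26u + 168 = 0
u = −12 or u = −14, giving (−12, 15) and (−14, 5).

(−14, 5) and (−12, 15)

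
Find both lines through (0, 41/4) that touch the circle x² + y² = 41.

A line y − (41/4) = m(x − (0)) is tangent when its distance from (0, 0) is √41:
[m·(0) − (−41/4)]² = 41(m² + 1)
16m² − 25 = 0, so m = −5/4 or m = 5/4.
Through (0, 41/4) these give 5x + 4y = 41 and 5x − 4y = −41.

5x + 4y = 41 and 5x − 4y = −41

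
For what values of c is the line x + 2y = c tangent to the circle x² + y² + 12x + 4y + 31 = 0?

c = −10 ± 3√5

Tangency holds when the distance from the centre (−6, −2) to the line equals the radius 3:
|1·(−6) + 2·(−2) − c| / √5 = 3
|c − (−10)| = 3√5.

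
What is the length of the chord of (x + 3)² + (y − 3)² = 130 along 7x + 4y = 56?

2√65

Express y = (56 − 7x)/4 and substitute into the circle:
65x² − 520x = 0  ⟹  x² − 8x = 0
x = 8 or x = 0, giving (8, 0) and (0, 14).
|(8, 0) − (0, 14)| = √((8)² + (−14)²) = 2√65.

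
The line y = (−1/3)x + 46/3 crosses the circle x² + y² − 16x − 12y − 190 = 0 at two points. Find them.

From the line, y = (46 − x)/3. Substituting:
10x² − 200x − 1250 = 0  ⟹  x² − 20x − 125 = 0
x = 25 or x = −5, giving (25, 7) and (−5, 17).

(−5, 17) and (25, 7)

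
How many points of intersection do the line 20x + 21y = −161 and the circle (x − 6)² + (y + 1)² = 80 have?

Substituting the line into the circle gives 841x² + 308x + 196 = 0.
Discriminant = (308)² − 4·841·(196) = −564480 < 0.
No real roots: the line does not meet the circle.

0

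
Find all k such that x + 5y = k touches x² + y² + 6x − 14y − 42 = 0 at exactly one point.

k = 32 ± 10√26

The line touches the circle iff its distance from (−3, 7) is 10:
|1·(−3) + 5·7 − k| / √26 = 10
|k − (32)| = 10√26.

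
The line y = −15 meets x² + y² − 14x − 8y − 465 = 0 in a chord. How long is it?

26

The distance from (7, 4) to the line is 19, and r² = 530.
Chord = 2√(r² − d²) = 2·√(169) = 26.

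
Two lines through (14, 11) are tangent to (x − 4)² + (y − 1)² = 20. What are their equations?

2x − y = 17 and x − 2y = −8

Write the tangent as mx − y + (11 − m·(14)) = 0 and set its distance from the centre to 2√5:
(−10m − (−10))² = 20(m² + 1)
2m² − 5m + 2 = 0, so m = 2 or m = 1/2.
Through (14, 11) these give 2x − y = 17 and x − 2y = −8.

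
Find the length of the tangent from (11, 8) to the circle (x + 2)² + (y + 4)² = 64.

Centre (−2, −4), r² = 64. |PO|² = (13)² + (12)² = 313.
By the tangent–radius right angle, tangent length = √(|PO|² − r²) = √249.

√249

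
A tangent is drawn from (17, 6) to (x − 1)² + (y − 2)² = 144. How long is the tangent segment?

The centre is (1, 2) and r = 12. The square of the distance from P to the centre is 256 + 16 = 272.
By the tangent–radius right angle, tangent length = √(|PO|² − r²) = √128 = 8√2.

8√2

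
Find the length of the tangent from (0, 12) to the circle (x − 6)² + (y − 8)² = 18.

Centre (6, 8), r² = 18. |PO|² = (−6)² + (4)² = 52.
Power of the point: PT² = |PO|² − r² = 34, so PT = √34.

√34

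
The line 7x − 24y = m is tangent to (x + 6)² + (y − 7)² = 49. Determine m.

m = −385 or m = −35

Tangency holds when the distance from the centre (−6, 7) to the line equals the radius 7:
|7·(−6) − 24·7 − m| / √625 = 7
|m − (−210)| = 7·25, so m = −35 or m = −385.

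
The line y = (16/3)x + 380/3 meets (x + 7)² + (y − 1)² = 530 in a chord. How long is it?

2√265

Express y = (380 + 16x)/3 and substitute into the circle:
265x² + 12190x + 137800 = 0  ⟹  x² + 46x + 520 = 0
x = −20 or x = −26, giving (−20, 20) and (−26, −12).
Chord length = distance between (−20, 20) and (−26, −12) = √1060 = 2√265.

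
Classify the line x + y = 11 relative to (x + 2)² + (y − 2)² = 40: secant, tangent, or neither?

neither

Substituting the line into the circle gives 2x² − 14x + 45 = 0.
Discriminant = (−14)² − 4·2·(45) = −164 < 0.
No real roots: the line does not meet the circle.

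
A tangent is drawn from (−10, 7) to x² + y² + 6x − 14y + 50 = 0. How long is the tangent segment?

The centre is (−3, 7) and r = 2√2. The square of the distance from P to the centre is 49 + 0 = 49.
Power of the point: PT² = |PO|² − r² = 41, so PT = √41.

√41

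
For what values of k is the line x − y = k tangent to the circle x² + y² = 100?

Tangency holds when the distance from the centre (0, 0) to the line equals the radius 10:
|1·0 − 1·0 − k| / √2 = 10
|k| = 10√2.

k = ±10√2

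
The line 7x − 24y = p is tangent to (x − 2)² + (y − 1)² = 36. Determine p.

p = −160 or p = 140

The line touches the circle iff its distance from (2, 1) is 6:
|7·2 − 24·1 − p| / √625 = 6
|p − (−10)| = 6·25, so p = 140 or p = −160.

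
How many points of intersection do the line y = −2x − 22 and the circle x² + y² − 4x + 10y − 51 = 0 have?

Substituting the line into the circle gives 5x² + 64x + 213 = 0.
Δ = 4096 − 4260 = −164.
No real roots: the line does not meet the circle.

0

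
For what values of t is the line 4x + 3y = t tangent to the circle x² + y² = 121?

t = −55 or t = 55

Tangency holds when the distance from the centre (0, 0) to the line equals the radius 11:
|4·0 + 3·0 − t| / √25 = 11
|t| = 11·5, so t = 55 or t = −55.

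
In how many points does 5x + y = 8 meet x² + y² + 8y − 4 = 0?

Substituting the line into the circle gives 26x² − 120x + 124 = 0.
Discriminant = (−120)² − 4·26·(124) = 1504 > 0.
Two real roots: the line is a secant.

2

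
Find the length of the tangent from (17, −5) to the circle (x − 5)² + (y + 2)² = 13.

Centre (5, −2), r² = 13. |PO|² = (12)² + (−3)² = 153.
Power of the point: PT² = |PO|² − r² = 140, so PT = 2√35.

2√35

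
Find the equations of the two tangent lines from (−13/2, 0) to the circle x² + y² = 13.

2x − 3y = −13 and 2x + 3y = −13

Write the tangent as mx − y + (0 − m·(−13/2)) = 0 and set its distance from the centre to √13:
(13/2m − (0))² = 13(m² + 1)
9m² − 4 = 0, so m = 2/3 or m = −2/3.
With m = 2/3: 2x − 3y = −13. With m = −2/3: 2x + 3y = −13.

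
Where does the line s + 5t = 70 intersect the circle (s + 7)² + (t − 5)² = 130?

(−10, 16) and (0, 14)

Substitute t = (70 − s)/5:
26s² + 260s = 0  ⟹  s² + 10s = 0
s = 0 or s = −10, giving (0, 14) and (−10, 16).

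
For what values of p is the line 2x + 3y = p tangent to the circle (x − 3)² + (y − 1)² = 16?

Tangency holds when the distance from the centre (3, 1) to the line equals the radius 4:
|2·3 + 3·1 − p| / √13 = 4
|p − (9)| = 4√13.

p = 9 ± 4√13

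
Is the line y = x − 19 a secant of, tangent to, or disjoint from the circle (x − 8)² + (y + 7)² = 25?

Substituting the line into the circle gives 2x² − 40x + 183 = 0.
Δ = 1600 − 1464 = 136.
Two real roots: the line is a secant.

secant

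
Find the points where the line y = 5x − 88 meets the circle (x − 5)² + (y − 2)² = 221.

Express y = 5x − 88 and substitute into the circle:
26x² − 910x + 7904 = 0  ⟹  x² − 35x + 304 = 0
x = 19 or x = 16, giving (19, 7) and (16, −8).

(16, −8) and (19, 7)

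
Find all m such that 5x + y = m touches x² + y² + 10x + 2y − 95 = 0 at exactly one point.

m = −26 ± 11√26

The line touches the circle iff its distance from (−5, −1) is 11:
|5·(−5) + 1·(−1) − m| / √26 = 11
|m − (−26)| = 11√26.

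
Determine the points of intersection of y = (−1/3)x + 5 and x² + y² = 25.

Express y = (15 − x)/3 and substitute into the circle:
10x² − 30x = 0  ⟹  x² − 3x = 0
x = 3 or x = 0, giving (3, 4) and (0, 5).

(0, 5) and (3, 4)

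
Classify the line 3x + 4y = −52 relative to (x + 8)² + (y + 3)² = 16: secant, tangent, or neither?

d² = (3·(−8) + 4·(−3) − (−52))²/25 = 256/25; r² = 16.
Since d² < r², the line cuts the circle twice.

secant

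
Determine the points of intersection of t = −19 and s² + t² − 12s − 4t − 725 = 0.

(−12, −19) and (24, −19)

Express t = −19 and substitute into the circle:
s² − 12s − 288 = 0
s = 24 or s = −12, giving (24, −19) and (−12, −19).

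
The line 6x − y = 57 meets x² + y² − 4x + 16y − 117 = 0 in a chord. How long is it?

4√37

The distance from (2, −8) to the line is 37/√37, and r² = 185.
Chord = 2√(r² − d²) = 2·√(148) = 4√37.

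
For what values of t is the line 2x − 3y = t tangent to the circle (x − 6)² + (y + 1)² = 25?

t = 15 ± 5√13

The line touches the circle iff its distance from (6, −1) is 5:
|2·6 − 3·(−1) − t| / √13 = 5
|t − (15)| = 5√13.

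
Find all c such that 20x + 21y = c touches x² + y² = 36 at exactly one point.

The line touches the circle iff its distance from (0, 0) is 6:
|20·0 + 21·0 − c| / √841 = 6
|c| = 6·29, so c = 174 or c = −174.

c = −174 or c = 174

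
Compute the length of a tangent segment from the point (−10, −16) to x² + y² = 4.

The centre is (0, 0) and r = 2. The square of the distance from P to the centre is 100 + 256 = 356.
By the tangent–radius right angle, tangent length = √(|PO|² − r²) = √352 = 4√22.

4√22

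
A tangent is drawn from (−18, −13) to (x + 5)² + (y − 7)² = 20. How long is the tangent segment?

The centre is (−5, 7) and r = 2√5. The square of the distance from P to the centre is 169 + 400 = 569.
The tangent meets the radius at right angles, so tangent² = |PO|² − r² = 569 − 20 = 549.

3√61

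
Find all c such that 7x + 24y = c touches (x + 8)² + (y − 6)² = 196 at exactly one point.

The line touches the circle iff its distance from (−8, 6) is 14:
|7·(−8) + 24·6 − c| / √625 = 14
|c − (88)| = 14·25, so c = 438 or c = −262.

c = −262 or c = 438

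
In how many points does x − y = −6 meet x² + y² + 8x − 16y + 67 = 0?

d² = (1·(−4) − 1·8 − (−6))²/2 = 18; r² = 13.
Since d² > r², the line lies outside the circle.

0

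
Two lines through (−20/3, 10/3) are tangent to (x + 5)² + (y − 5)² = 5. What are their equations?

2x + y = −10 and x + 2y = 0

Let a tangent through (−20/3, 10/3) have slope m. Its distance from (−5, 5) must equal √5:
[m·(5/3) − (5/3)]² = 5(m² + 1)
2m² + 5m + 2 = 0, so m = −2 or m = −1/2.
Through (−20/3, 10/3) these give 2x + y = −10 and x + 2y = 0.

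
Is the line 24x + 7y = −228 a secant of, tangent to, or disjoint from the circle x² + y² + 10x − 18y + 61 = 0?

Substituting the line into the circle gives 625x² + 14458x + 83701 = 0.
Δ = 209033764 − 209252500 = −218736.
No real roots: the line does not meet the circle.

disjoint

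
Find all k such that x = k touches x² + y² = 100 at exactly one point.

The line touches the circle iff its distance from (0, 0) is 10:
|1·0 + 0·0 − k| / √1 = 10
|k| = 10, so k = 10 or k = −10.

k = −10 or k = 10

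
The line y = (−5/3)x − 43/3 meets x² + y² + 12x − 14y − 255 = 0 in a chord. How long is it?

6√34

Express y = (−43 − 5x)/3 and substitute into the circle:
34x² + 748x + 1360 = 0  ⟹  x² + 22x + 40 = 0
x = −2 or x = −20, giving (−2, −11) and (−20, 19).
Chord length = distance between (−2, −11) and (−20, 19) = √1224 = 6√34.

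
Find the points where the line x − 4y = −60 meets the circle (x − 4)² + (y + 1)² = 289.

Substitute y = (60 + x)/4:
17x² − 272 = 0  ⟹  x² − 16 = 0
x = 4 or x = −4, giving (4, 16) and (−4, 14).

(−4, 14) and (4, 16)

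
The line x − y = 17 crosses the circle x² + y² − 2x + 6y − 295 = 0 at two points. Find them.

(−3, −20) and (18, 1)

Substitute y = x − 17:
2x² − 30x − 108 = 0  ⟹  x² − 15x − 54 = 0
x = 18 or x = −3, giving (18, 1) and (−3, −20).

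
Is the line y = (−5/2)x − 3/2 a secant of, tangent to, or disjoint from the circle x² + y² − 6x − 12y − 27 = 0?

secant

Centre (3, 6), r² = 72. Distance² from centre to line = (30)²/29 = 900/29.
Since d² < r², the line cuts the circle twice.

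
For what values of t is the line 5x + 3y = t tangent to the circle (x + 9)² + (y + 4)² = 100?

The line touches the circle iff its distance from (−9, −4) is 10:
|5·(−9) + 3·(−4) − t| / √34 = 10
|t − (−57)| = 10√34.

t = −57 ± 10√34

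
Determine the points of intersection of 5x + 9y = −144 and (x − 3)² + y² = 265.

Substitute y = (−144 − 5x)/9:
106x² + 954x = 0  ⟹  x² + 9x = 0
x = 0 or x = −9, giving (0, −16) and (−9, −11).

(−9, −11) and (0, −16)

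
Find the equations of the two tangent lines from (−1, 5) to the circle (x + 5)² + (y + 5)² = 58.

Write the tangent as mx − y + (5 − m·(−1)) = 0 and set its distance from the centre to √58:
[m·(−4) − (−10)]² = 58(m² + 1)
21m² + 40m − 21 = 0, so m = −7/3 or m = 3/7.
With m = −7/3: 7x + 3y = 8. With m = 3/7: 3x − 7y = −38.

7x + 3y = 8 and 3x − 7y = −38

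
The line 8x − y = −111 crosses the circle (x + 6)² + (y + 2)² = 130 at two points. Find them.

(−15, −9) and (−13, 7)

Express y = 8x + 111 and substitute into the circle:
65x² + 1820x + 12675 = 0  ⟹  x² + 28x + 195 = 0
x = −13 or x = −15, giving (−13, 7) and (−15, −9).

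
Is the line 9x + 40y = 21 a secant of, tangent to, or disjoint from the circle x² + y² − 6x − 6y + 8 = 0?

Centre (3, 3), r² = 10. Distance² from centre to line = (126)²/1681 = 15876/1681.
Since d² < r², the line cuts the circle twice.

secant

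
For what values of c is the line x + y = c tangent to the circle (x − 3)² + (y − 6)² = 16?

Tangency holds when the distance from the centre (3, 6) to the line equals the radius 4:
|1·3 + 1·6 − c| / √2 = 4
|c − (9)| = 4√2.

c = 9 ± 4√2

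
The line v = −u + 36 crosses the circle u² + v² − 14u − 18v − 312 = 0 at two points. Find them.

(6, 30) and (28, 8)

Substitute v = −u + 36:
2u² − 68u + 336 = 0  ⟹  u² − 34u + 168 = 0
u = 28 or u = 6, giving (28, 8) and (6, 30).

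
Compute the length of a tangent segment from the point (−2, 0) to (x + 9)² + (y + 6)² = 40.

3√5

Centre (−9, −6), r² = 40. |PO|² = (7)² + (6)² = 85.
The tangent meets the radius at right angles, so tangent² = |PO|² − r² = 85 − 40 = 45.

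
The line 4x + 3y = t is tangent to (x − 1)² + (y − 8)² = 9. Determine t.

Tangency holds when the distance from the centre (1, 8) to the line equals the radius 3:
|4·1 + 3·8 − t| / √25 = 3
|t − (28)| = 3·5, so t = 43 or t = 13.

t = 13 or t = 43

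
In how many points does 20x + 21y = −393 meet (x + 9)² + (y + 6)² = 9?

Substituting the line into the circle gives 841x² + 18618x + 103041 = 0.
Discriminant = (18618)² − 4·841·(103041) = 0.
A repeated root: the line is tangent.

1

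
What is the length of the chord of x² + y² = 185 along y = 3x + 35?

5√10

Centre (0, 0), r² = 185. Perpendicular distance d from centre to line = |35| / √10 = 35/√10.
Half the chord is √(r² − d²) = √(125/2), so the full chord is 5√10.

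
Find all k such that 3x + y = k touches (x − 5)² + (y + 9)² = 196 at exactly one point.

k = 6 ± 14√10

The line touches the circle iff its distance from (5, −9) is 14:
|3·5 + 1·(−9) − k| / √10 = 14
|k − (6)| = 14√10.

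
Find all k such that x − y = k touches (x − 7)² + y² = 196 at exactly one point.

k = 7 ± 14√2

The line touches the circle iff its distance from (7, 0) is 14:
|1·7 − 1·0 − k| / √2 = 14
|k − (7)| = 14√2.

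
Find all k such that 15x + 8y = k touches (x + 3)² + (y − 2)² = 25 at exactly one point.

k = −114 or k = 56

Tangency holds when the distance from the centre (−3, 2) to the line equals the radius 5:
|15·(−3) + 8·2 − k| / √289 = 5
|k − (−29)| = 5·17, so k = 56 or k = −114.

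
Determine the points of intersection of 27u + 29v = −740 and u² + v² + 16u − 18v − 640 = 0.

From the line, v = (−740 − 27u)/29. Substituting:
1570u² + 67510u + 395640 = 0  ⟹  u² + 43u + 252 = 0
u = −7 or u = −36, giving (−7, −19) and (−36, 8).

(−36, 8) and (−7, −19)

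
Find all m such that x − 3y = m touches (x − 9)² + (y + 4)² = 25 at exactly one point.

The line touches the circle iff its distance from (9, −4) is 5:
|1·9 − 3·(−4) − m| / √10 = 5
|m − (21)| = 5√10.

m = 21 ± 5√10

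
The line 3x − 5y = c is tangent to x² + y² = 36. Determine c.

c = ±6√34

For a tangent, require d(centre, line) = r = 6.
|3·0 − 5·0 − c| / √34 = 6
|c| = 6√34.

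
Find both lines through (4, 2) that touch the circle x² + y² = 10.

Let a tangent through (4, 2) have slope m. Its distance from (0, 0) must equal √10:
(−4m − (−2))² = 10(m² + 1)
3m² − 8m − 3 = 0, so m = 3 or m = −1/3.
Through (4, 2) these give 3x − y = 10 and x + 3y = 10.

3x − y = 10 and x + 3y = 10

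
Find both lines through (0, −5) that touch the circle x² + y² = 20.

Let a tangent through (0, −5) have slope m. Its distance from (0, 0) must equal 2√5:
(0m − (5))² = 20(m² + 1)
4m² − 1 = 0, so m = −1/2 or m = 1/2.
Through (0, −5) these give x + 2y = −10 and x − 2y = 10.

x + 2y = −10 and x − 2y = 10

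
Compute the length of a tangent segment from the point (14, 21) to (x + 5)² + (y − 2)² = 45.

√677

The centre is (−5, 2) and r = 3√5. The square of the distance from P to the centre is 361 + 361 = 722.
Power of the point: PT² = |PO|² − r² = 677, so PT = √677.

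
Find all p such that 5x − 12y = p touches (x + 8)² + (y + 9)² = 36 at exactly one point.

Tangency holds when the distance from the centre (−8, −9) to the line equals the radius 6:
|5·(−8) − 12·(−9) − p| / √169 = 6
|p − (68)| = 6·13, so p = 146 or p = −10.

p = −10 or p = 146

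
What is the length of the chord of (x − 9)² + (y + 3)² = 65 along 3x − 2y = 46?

The distance from (9, −3) to the line is 13/√13, and r² = 65.
Half the chord is √(r² − d²) = √(52), so the full chord is 4√13.

4√13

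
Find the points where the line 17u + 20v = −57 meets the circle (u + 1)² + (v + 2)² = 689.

(−21, 15) and (19, −19)

Substitute v = (−57 − 17u)/20:
689u² + 1378u − 274911 = 0  ⟹  u² + 2u − 399 = 0
u = 19 or u = −21, giving (19, −19) and (−21, 15).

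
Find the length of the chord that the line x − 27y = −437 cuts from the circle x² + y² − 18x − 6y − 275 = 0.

√730

Express y = (437 + x)/27 and substitute into the circle:
730x² − 12410x − 80300 = 0  ⟹  x² − 17x − 110 = 0
x = 22 or x = −5, giving (22, 17) and (−5, 16).
Chord length = distance between (22, 17) and (−5, 16) = √730 = √730.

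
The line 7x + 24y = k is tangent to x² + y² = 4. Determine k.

k = −50 or k = 50

Tangency holds when the distance from the centre (0, 0) to the line equals the radius 2:
|7·0 + 24·0 − k| / √625 = 2
|k| = 2·25, so k = 50 or k = −50.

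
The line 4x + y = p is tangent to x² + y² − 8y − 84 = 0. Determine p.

p = 4 ± 10√17

Tangency holds when the distance from the centre (0, 4) to the line equals the radius 10:
|4·0 + 1·4 − p| / √17 = 10
|p − (4)| = 10√17.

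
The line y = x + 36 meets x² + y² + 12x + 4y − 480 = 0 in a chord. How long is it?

Centre (−6, −2), r² = 520. Perpendicular distance d from centre to line = |32| / √2 = 32/√2.
Chord = 2√(r² − d²) = 2·√(8) = 4√2.

4√2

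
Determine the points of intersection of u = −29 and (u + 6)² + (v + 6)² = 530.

(−29, −7) and (−29, −5)

The line gives u = −29. Substituting into the circle:
v² + 12v + 35 = 0
v = −5 or v = −7, giving (−29, −5) and (−29, −7).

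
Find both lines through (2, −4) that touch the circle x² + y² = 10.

A line y − (−4) = m(x − (2)) is tangent when its distance from (0, 0) is √10:
[m·(−2) − (4)]² = 10(m² + 1)
3m² − 8m − 3 = 0, so m = −1/3 or m = 3.
With m = −1/3: x + 3y = −10. With m = 3: 3x − y = 10.

x + 3y = −10 and 3x − y = 10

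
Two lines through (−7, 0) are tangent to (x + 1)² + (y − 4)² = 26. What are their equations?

5x − y = −35 and x + 5y = −7

A line y − (0) = m(x − (−7)) is tangent when its distance from (−1, 4) is √26:
[m·(6) − (4)]² = 26(m² + 1)
5m² − 24m − 5 = 0, so m = 5 or m = −1/5.
Through (−7, 0) these give 5x − y = −35 and x + 5y = −7.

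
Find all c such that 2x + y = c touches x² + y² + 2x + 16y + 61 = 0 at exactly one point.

Tangency holds when the distance from the centre (−1, −8) to the line equals the radius 2:
|2·(−1) + 1·(−8) − c| / √5 = 2
|c − (−10)| = 2√5.

c = −10 ± 2√5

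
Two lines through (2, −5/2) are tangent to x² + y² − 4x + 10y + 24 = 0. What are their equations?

Let a tangent through (2, −5/2) have slope m. Its distance from (2, −5) must equal √5:
(0m − (−5/2))² = 5(m² + 1)
4m² − 1 = 0, so m = −1/2 or m = 1/2.
Through (2, −5/2) these give x + 2y = −3 and x − 2y = 7.

x + 2y = −3 and x − 2y = 7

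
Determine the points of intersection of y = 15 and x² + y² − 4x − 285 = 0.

Express y = 15 and substitute into the circle:
x² − 4x − 60 = 0
x = 10 or x = −6, giving (10, 15) and (−6, 15).

(−6, 15) and (10, 15)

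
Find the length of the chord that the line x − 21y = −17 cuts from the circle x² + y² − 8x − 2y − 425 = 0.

Centre (4, 1), r² = 442. Perpendicular distance d from centre to line = |0| / √442 = 0/√442.
Half the chord is √(r² − d²) = √(442), so the full chord is 2√442.

2√442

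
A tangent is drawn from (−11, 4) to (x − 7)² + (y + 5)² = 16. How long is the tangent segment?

With centre O = (7, −5), |OP|² = 405 and r² = 16.
The tangent meets the radius at right angles, so tangent² = |PO|² − r² = 405 − 16 = 389.

√389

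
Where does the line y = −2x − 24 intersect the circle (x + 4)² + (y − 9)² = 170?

From the line, y = −2x − 24. Substituting:
5x² + 140x + 935 = 0  ⟹  x² + 28x + 187 = 0
x = −11 or x = −17, giving (−11, −2) and (−17, 10).

(−17, 10) and (−11, −2)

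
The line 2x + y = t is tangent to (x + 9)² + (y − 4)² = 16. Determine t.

Tangency holds when the distance from the centre (−9, 4) to the line equals the radius 4:
|2·(−9) + 1·4 − t| / √5 = 4
|t − (−14)| = 4√5.

t = −14 ± 4√5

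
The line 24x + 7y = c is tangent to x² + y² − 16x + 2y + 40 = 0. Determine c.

Tangency holds when the distance from the centre (8, −1) to the line equals the radius 5:
|24·8 + 7·(−1) − c| / √625 = 5
|c − (185)| = 5·25, so c = 310 or c = 60.

c = 60 or c = 310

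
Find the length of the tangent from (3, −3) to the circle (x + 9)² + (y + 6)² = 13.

With centre O = (−9, −6), |OP|² = 153 and r² = 13.
By the tangent–radius right angle, tangent length = √(|PO|² − r²) = √140 = 2√35.

2√35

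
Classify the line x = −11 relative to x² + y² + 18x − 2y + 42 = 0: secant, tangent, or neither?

secant

d² = (1·(−9) + 0·1 − (−11))² = 4; r² = 40.
Since d² < r², the line cuts the circle twice.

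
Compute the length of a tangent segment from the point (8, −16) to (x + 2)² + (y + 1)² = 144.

Centre (−2, −1), r² = 144. |PO|² = (10)² + (−15)² = 325.
By the tangent–radius right angle, tangent length = √(|PO|² − r²) = √181.

√181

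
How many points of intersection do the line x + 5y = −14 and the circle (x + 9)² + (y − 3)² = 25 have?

2

Substituting the line into the circle gives 26x² + 508x + 2241 = 0.
Δ = 258064 − 233064 = 25000.
Two real roots: the line is a secant.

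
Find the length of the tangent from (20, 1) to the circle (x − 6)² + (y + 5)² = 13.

√219

The centre is (6, −5) and r = √13. The square of the distance from P to the centre is 196 + 36 = 232.
The tangent meets the radius at right angles, so tangent² = |PO|² − r² = 232 − 13 = 219.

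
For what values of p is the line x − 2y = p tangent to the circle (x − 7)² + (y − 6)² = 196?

Tangency holds when the distance from the centre (7, 6) to the line equals the radius 14:
|1·7 − 2·6 − p| / √5 = 14
|p − (−5)| = 14√5.

p = −5 ± 14√5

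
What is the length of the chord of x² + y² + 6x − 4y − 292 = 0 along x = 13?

14

Centre (−3, 2), r² = 305. Perpendicular distance d from centre to line = |−16| / √1 = 16.
Chord = 2√(r² − d²) = 2·√(49) = 14.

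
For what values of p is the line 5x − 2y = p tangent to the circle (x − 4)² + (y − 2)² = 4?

For a tangent, require d(centre, line) = r = 2.
|5·4 − 2·2 − p| / √29 = 2
|p − (16)| = 2√29.

p = 16 ± 2√29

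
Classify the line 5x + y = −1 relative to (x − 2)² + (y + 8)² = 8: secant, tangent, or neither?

d² = (5·2 + 1·(−8) − (−1))²/26 = 9/26; r² = 8.
Since d² < r², the line cuts the circle twice.

secant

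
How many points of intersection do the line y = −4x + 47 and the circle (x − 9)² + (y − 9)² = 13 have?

2

Centre (9, 9), r² = 13. Distance² from centre to line = (−2)²/17 = 4/17.
Since d² < r², the line cuts the circle twice.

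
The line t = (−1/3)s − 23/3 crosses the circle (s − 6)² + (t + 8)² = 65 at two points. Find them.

(−2, −7) and (13, −12)

Substitute t = (−23 − s)/3:
10s² − 110s − 260 = 0  ⟹  s² − 11s − 26 = 0
s = 13 or s = −2, giving (13, −12) and (−2, −7).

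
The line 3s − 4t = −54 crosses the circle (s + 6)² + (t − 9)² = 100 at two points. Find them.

(−14, 3) and (2, 15)

From the line, t = (54 + 3s)/4. Substituting:
25s² + 300s − 700 = 0  ⟹  s² + 12s − 28 = 0
s = 2 or s = −14, giving (2, 15) and (−14, 3).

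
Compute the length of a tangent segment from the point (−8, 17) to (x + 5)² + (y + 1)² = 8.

5√13

With centre O = (−5, −1), |OP|² = 333 and r² = 8.
The tangent meets the radius at right angles, so tangent² = |PO|² − r² = 333 − 8 = 325.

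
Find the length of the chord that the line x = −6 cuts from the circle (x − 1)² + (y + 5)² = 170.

Centre (1, −5), r² = 170. Perpendicular distance d from centre to line = |7| / √1 = 7.
Chord = 2√(r² − d²) = 2·√(121) = 22.

22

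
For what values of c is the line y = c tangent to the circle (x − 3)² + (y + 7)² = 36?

Tangency holds when the distance from the centre (3, −7) to the line equals the radius 6:
|0·3 + 1·(−7) − c| / √1 = 6
|c − (−7)| = 6, so c = −1 or c = −13.

c = −13 or c = −1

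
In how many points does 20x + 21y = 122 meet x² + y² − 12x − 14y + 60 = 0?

d² = (20·6 + 21·7 − (122))²/841 = 25; r² = 25.
Since d² = r², the line is tangent.

1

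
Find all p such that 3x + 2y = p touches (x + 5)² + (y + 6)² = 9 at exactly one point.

p = −27 ± 3√13

For a tangent, require d(centre, line) = r = 3.
|3·(−5) + 2·(−6) − p| / √13 = 3
|p − (−27)| = 3√13.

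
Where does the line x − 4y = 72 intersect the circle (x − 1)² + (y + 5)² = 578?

Express y = (−72 + x)/4 and substitute into the circle:
17x² − 136x − 6528 = 0  ⟹  x² − 8x − 384 = 0
x = 24 or x = −16, giving (24, −12) and (−16, −22).

(−16, −22) and (24, −12)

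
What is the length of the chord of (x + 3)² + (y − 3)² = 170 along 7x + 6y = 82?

2√85

Express y = (82 − 7x)/6 and substitute into the circle:
85x² − 680x − 1700 = 0  ⟹  x² − 8x − 20 = 0
x = 10 or x = −2, giving (10, 2) and (−2, 16).
|(10, 2) − (−2, 16)| = √((12)² + (−14)²) = 2√85.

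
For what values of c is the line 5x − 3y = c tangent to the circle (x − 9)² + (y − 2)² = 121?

For a tangent, require d(centre, line) = r = 11.
|5·9 − 3·2 − c| / √34 = 11
|c − (39)| = 11√34.

c = 39 ± 11√34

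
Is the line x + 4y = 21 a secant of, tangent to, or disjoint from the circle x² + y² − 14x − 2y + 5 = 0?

secant

Substituting the line into the circle gives 17x² − 258x + 353 = 0.
Δ = 66564 − 24004 = 42560.
Two real roots: the line is a secant.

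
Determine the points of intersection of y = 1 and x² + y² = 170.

(−13, 1) and (13, 1)

Express y = 1 and substitute into the circle:
x² − 169 = 0
x = 13 or x = −13, giving (13, 1) and (−13, 1).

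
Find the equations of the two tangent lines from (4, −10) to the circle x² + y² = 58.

Let a tangent through (4, −10) have slope m. Its distance from (0, 0) must equal √58:
[m·(−4) − (10)]² = 58(m² + 1)
21m² − 40m − 21 = 0, so m = 7/3 or m = −3/7.
Through (4, −10) these give 7x − 3y = 58 and 3x + 7y = −58.

7x − 3y = 58 and 3x + 7y = −58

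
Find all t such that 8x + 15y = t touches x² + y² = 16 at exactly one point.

t = −68 or t = 68

For a tangent, require d(centre, line) = r = 4.
|8·0 + 15·0 − t| / √289 = 4
|t| = 4·17, so t = 68 or t = −68.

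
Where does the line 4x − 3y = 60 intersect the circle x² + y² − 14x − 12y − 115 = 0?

Express y = (−60 + 4x)/3 and substitute into the circle:
25x² − 750x + 4725 = 0  ⟹  x² − 30x + 189 = 0
x = 21 or x = 9, giving (21, 8) and (9, −8).

(9, −8) and (21, 8)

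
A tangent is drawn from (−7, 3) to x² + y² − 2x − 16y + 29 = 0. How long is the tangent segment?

The centre is (1, 8) and r = 6. The square of the distance from P to the centre is 64 + 25 = 89.
Power of the point: PT² = |PO|² − r² = 53, so PT = √53.

√53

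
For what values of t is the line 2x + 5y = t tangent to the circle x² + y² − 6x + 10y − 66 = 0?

For a tangent, require d(centre, line) = r = 10.
|2·3 + 5·(−5) − t| / √29 = 10
|t − (−19)| = 10√29.

t = −19 ± 10√29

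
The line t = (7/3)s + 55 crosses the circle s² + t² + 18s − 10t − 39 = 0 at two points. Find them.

(−21, 6) and (−18, 13)

From the line, t = (165 + 7s)/3. Substituting:
58s² + 2262s + 21924 = 0  ⟹  s² + 39s + 378 = 0
s = −18 or s = −21, giving (−18, 13) and (−21, 6).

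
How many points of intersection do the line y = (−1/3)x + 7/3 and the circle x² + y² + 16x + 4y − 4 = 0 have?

Centre (−8, −2), r² = 72. Distance² from centre to line = (−21)²/10 = 441/10.
Since d² < r², the line cuts the circle twice.

2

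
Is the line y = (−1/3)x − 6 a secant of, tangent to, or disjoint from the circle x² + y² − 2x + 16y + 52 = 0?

secant

Centre (1, −8), r² = 13. Distance² from centre to line = (−5)²/10 = 5/2.
Since d² < r², the line cuts the circle twice.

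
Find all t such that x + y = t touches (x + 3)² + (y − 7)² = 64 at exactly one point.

t = 4 ± 8√2

The line touches the circle iff its distance from (−3, 7) is 8:
|1·(−3) + 1·7 − t| / √2 = 8
|t − (4)| = 8√2.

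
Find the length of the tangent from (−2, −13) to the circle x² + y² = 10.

The centre is (0, 0) and r = √10. The square of the distance from P to the centre is 4 + 169 = 173.
By the tangent–radius right angle, tangent length = √(|PO|² − r²) = √163.

√163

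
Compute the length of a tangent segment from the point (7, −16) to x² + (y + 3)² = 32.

With centre O = (0, −3), |OP|² = 218 and r² = 32.
By the tangent–radius right angle, tangent length = √(|PO|² − r²) = √186.

√186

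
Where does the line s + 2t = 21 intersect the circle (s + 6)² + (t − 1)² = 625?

(−21, 21) and (19, 1)

From the line, t = (21 − s)/2. Substituting:
5s² + 10s − 1995 = 0  ⟹  s² + 2s − 399 = 0
s = 19 or s = −21, giving (19, 1) and (−21, 21).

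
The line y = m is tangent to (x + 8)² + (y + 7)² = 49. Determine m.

m = −14 or m = 0

The line touches the circle iff its distance from (−8, −7) is 7:
|0·(−8) + 1·(−7) − m| / √1 = 7
|m − (−7)| = 7, so m = 0 or m = −14.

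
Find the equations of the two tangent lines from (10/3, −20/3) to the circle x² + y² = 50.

Let a tangent through (10/3, −20/3) have slope m. Its distance from (0, 0) must equal 5√2:
[m·(−10/3) − (20/3)]² = 50(m² + 1)
7m² − 8m + 1 = 0, so m = 1/7 or m = 1.
Through (10/3, −20/3) these give x − 7y = 50 and x − y = 10.

x − 7y = 50 and x − y = 10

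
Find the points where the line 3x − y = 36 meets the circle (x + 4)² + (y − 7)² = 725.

From the line, y = 3x − 36. Substituting:
10x² − 250x + 1140 = 0  ⟹  x² − 25x + 114 = 0
x = 19 or x = 6, giving (19, 21) and (6, −18).

(6, −18) and (19, 21)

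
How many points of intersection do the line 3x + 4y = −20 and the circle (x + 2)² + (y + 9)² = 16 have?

Substituting the line into the circle gives 25x² − 32x + 64 = 0.
Δ = 1024 − 6400 = −5376.
No real roots: the line does not meet the circle.

0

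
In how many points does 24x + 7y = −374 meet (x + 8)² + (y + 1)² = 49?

1

Substituting the line into the circle gives 625x² + 18400x + 135424 = 0.
Δ = 338560000 − 338560000 = 0.
A repeated root: the line is tangent.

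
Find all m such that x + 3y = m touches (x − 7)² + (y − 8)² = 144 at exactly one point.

m = 31 ± 12√10

For a tangent, require d(centre, line) = r = 12.
|1·7 + 3·8 − m| / √10 = 12
|m − (31)| = 12√10.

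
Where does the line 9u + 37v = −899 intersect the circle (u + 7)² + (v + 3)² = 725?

(−30, −17) and (7, −26)

Substitute v = (−899 − 9u)/37:
1450u² + 33350u − 304500 = 0  ⟹  u² + 23u − 210 = 0
u = 7 or u = −30, giving (7, −26) and (−30, −17).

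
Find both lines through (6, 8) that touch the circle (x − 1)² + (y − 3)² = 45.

A line y − (8) = m(x − (6)) is tangent when its distance from (1, 3) is 3√5:
(−5m − (−5))² = 45(m² + 1)
2m² + 5m + 2 = 0, so m = −1/2 or m = −2.
With m = −1/2: x + 2y = 22. With m = −2: 2x + y = 20.

x + 2y = 22 and 2x + y = 20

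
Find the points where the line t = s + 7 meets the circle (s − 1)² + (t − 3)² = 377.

(−15, −8) and (12, 19)

Substitute t = s + 7:
2s² + 6s − 360 = 0  ⟹  s² + 3s − 180 = 0
s = 12 or s = −15, giving (12, 19) and (−15, −8).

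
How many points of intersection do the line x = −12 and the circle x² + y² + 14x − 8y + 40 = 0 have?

Centre (−7, 4), r² = 25. Distance² from centre to line = (5)² = 25.
Since d² = r², the line is tangent.

1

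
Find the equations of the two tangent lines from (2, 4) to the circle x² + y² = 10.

x − 3y = −10 and 3x + y = 10

Write the tangent as mx − y + (4 − m·(2)) = 0 and set its distance from the centre to √10:
(−2m − (−4))² = 10(m² + 1)
3m² + 8m − 3 = 0, so m = 1/3 or m = −3.
With m = 1/3: x − 3y = −10. With m = −3: 3x + y = 10.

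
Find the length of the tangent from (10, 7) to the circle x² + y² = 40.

√109

With centre O = (0, 0), |OP|² = 149 and r² = 40.
Power of the point: PT² = |PO|² − r² = 109, so PT = √109.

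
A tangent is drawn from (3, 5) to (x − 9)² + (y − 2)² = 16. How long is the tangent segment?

√29

Centre (9, 2), r² = 16. |PO|² = (−6)² + (3)² = 45.
By the tangent–radius right angle, tangent length = √(|PO|² − r²) = √29.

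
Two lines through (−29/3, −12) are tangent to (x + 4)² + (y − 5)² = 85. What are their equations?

Write the tangent as mx − y + (−12 − m·(−29/3)) = 0 and set its distance from the centre to √85:
[m·(17/3) − (17)]² = 85(m² + 1)
14m² + 51m − 54 = 0, so m = −9/2 or m = 6/7.
Through (−29/3, −12) these give 9x + 2y = −111 and 6x − 7y = 26.

9x + 2y = −111 and 6x − 7y = 26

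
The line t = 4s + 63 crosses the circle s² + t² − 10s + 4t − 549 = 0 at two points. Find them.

(−18, −9) and (−12, 15)

From the line, t = 4s + 63. Substituting:
17s² + 510s + 3672 = 0  ⟹  s² + 30s + 216 = 0
s = −12 or s = −18, giving (−12, 15) and (−18, −9).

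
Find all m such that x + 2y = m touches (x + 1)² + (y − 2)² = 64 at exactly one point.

m = 3 ± 8√5

Tangency holds when the distance from the centre (−1, 2) to the line equals the radius 8:
|1·(−1) + 2·2 − m| / √5 = 8
|m − (3)| = 8√5.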